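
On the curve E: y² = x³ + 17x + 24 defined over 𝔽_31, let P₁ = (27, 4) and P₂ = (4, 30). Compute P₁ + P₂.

(27, 4) + (4, 30). λ = (30 - 4)/(4 - 27) ≡ 26/8 mod 31. 8⁻¹ ≡ 4 (mod 31), so λ ≡ 11.
  x = λ² - 27 - 4 = 121 - 31 ≡ 28; y = λ·(27 - 28) - 4 ≡ 16. → (28, 16)

(28, 16)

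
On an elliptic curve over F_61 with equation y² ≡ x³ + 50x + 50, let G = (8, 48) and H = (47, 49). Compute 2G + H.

First 2G:
Repeated addition: build up to 2G.
2G: tangent at (8, 48): λ = (3·8² + 50)/(2·48) ≡ 59/35. 35⁻¹ ≡ 7 (mod 61), so λ ≡ 59·7 ≡ 47.
  x = λ² - 8 - 8 = 2209 - 16 ≡ 58; y = λ·(8 - 58) - 48 ≡ 42. → (58, 42)
2G = (58, 42).
Finally 2G + H:
(58, 42) + (47, 49). λ = (49 - 42)/(47 - 58) ≡ 7/50 mod 61. 50⁻¹ ≡ 11 (mod 61), so λ ≡ 16.
  x = λ² - 58 - 47 = 256 - 105 ≡ 29; y = λ·(58 - 29) - 42 ≡ 56. → (29, 56)

(29, 56)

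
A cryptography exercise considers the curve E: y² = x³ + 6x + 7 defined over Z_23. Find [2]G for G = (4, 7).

(5, 22)

tangent at (4, 7): λ = (3·4² + 6)/(2·7) ≡ 8/14. 14⁻¹ ≡ 5 (mod 23), so λ ≡ 8·5 ≡ 17.
  x = λ² - 4 - 4 = 289 - 8 ≡ 5; y = λ·(4 - 5) - 7 ≡ 22. → (5, 22)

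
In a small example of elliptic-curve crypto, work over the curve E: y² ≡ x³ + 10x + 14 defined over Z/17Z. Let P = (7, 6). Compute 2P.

tangent at (7, 6): λ = (3·7² + 10)/(2·6) ≡ 4/12. 12⁻¹ ≡ 10 (mod 17), so λ ≡ 4·10 ≡ 6.
  x = λ² - 7 - 7 = 36 - 14 ≡ 5; y = λ·(7 - 5) - 6 ≡ 6. → (5, 6)

(5, 6)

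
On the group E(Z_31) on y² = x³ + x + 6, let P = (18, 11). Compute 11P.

(17, 21)

Double-and-add on 11 = (1011)₂. Start with P = (18, 11) for the leading 1-bit.
double: tangent at (18, 11): λ = (3·18² + 1)/(2·11) ≡ 12/22. 22⁻¹ ≡ 24 (mod 31) since 22·24 = 528 ≡ 1, so λ ≡ 12·24 ≡ 9.
  x = λ² - 18 - 18 = 81 - 36 ≡ 14; y = λ·(18 - 14) - 11 ≡ 25. → (14, 25)
double: tangent at (14, 25): λ = (3·14² + 1)/(2·25) ≡ 0/19. 19⁻¹ ≡ 18 (mod 31) since 19·18 = 342 ≡ 1, so λ ≡ 0·18 ≡ 0.
  x = λ² - 14 - 14 = 0 - 28 ≡ 3; y = λ·(14 - 3) - 25 ≡ 6. → (3, 6)
add P: (3, 6) + (18, 11). λ = (11 - 6)/(18 - 3) ≡ 5/15 mod 31. 15⁻¹ ≡ 29 (mod 31), so λ ≡ 21.
  x = λ² - 3 - 18 = 441 - 21 ≡ 17; y = λ·(3 - 17) - 6 ≡ 10. → (17, 10)
double: tangent at (17, 10): λ = (3·17² + 1)/(2·10) ≡ 0/20. 20⁻¹ ≡ 14 (mod 31), so λ ≡ 0·14 ≡ 0.
  x = λ² - 17 - 17 = 0 - 34 ≡ 28; y = λ·(17 - 28) - 10 ≡ 21. → (28, 21)
add P: (28, 21) + (18, 11). λ = (11 - 21)/(18 - 28) ≡ 21/21 mod 31. 21⁻¹ ≡ 3 (mod 31) since 21·3 = 63 ≡ 1, so λ ≡ 1.
  x = λ² - 28 - 18 = 1 - 46 ≡ 17; y = λ·(28 - 17) - 21 ≡ 21. → (17, 21)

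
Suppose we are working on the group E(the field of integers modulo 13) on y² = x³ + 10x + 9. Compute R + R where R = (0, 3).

tangent at (0, 3): λ = (3·0² + 10)/(2·3) ≡ 10/6. 6⁻¹ ≡ 11 (mod 13), so λ ≡ 10·11 ≡ 6.
  x = λ² - 0 - 0 = 36 - 0 ≡ 10; y = λ·(0 - 10) - 3 ≡ 2. → (10, 2)

(10, 2)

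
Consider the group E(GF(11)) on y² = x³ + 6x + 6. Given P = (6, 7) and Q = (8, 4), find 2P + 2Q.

(8, 7)

First 2P:
Repeated addition: build up to 2P.
2P: tangent at (6, 7): λ = (3·6² + 6)/(2·7) ≡ 4/3. 3⁻¹ ≡ 4 (mod 11), so λ ≡ 4·4 ≡ 5.
  x = λ² - 6 - 6 = 25 - 12 ≡ 2; y = λ·(6 - 2) - 7 ≡ 2. → (2, 2)
2P = (2, 2).
Next 2Q:
Repeated addition: build up to 2Q.
2Q: tangent at (8, 4): λ = (3·8² + 6)/(2·4) ≡ 0/8. 8⁻¹ ≡ 7 (mod 11), so λ ≡ 0·7 ≡ 0.
  x = λ² - 8 - 8 = 0 - 16 ≡ 6; y = λ·(8 - 6) - 4 ≡ 7. → (6, 7)
2Q = (6, 7).
Finally 2P + 2Q:
(2, 2) + (6, 7). λ = (7 - 2)/(6 - 2) ≡ 5/4 mod 11. 4⁻¹ ≡ 3 (mod 11) since 4·3 = 12 ≡ 1, so λ ≡ 4.
  x = λ² - 2 - 6 = 16 - 8 ≡ 8; y = λ·(2 - 8) - 2 ≡ 7. → (8, 7)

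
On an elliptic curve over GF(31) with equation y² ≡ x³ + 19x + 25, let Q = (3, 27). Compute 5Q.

(0, 5)

Repeated addition: build up to 5Q.
2Q: tangent at (3, 27): λ = (3·3² + 19)/(2·27) ≡ 15/23. 23⁻¹ ≡ 27 (mod 31), so λ ≡ 15·27 ≡ 2.
  x = λ² - 3 - 3 = 4 - 6 ≡ 29; y = λ·(3 - 29) - 27 ≡ 14. → (29, 14)
3Q: (29, 14) + (3, 27). λ = (27 - 14)/(3 - 29) ≡ 13/5 mod 31. 5⁻¹ ≡ 25 (mod 31) since 5·25 = 125 ≡ 1, so λ ≡ 15.
  x = λ² - 29 - 3 = 225 - 32 ≡ 7; y = λ·(29 - 7) - 14 ≡ 6. → (7, 6)
4Q: (7, 6) + (3, 27). λ = (27 - 6)/(3 - 7) ≡ 21/27 mod 31. 27⁻¹ ≡ 23 (mod 31), so λ ≡ 18.
  x = λ² - 7 - 3 = 324 - 10 ≡ 4; y = λ·(7 - 4) - 6 ≡ 17. → (4, 17)
5Q: (4, 17) + (3, 27). λ = (27 - 17)/(3 - 4) ≡ 10/30 mod 31. 30⁻¹ ≡ 30 (mod 31), so λ ≡ 21.
  x = λ² - 4 - 3 = 441 - 7 ≡ 0; y = λ·(4 - 0) - 17 ≡ 5. → (0, 5)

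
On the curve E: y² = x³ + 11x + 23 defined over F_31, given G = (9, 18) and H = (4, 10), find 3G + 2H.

First 3G:
Repeated addition: build up to 3G.
2G: tangent at (9, 18): λ = (3·9² + 11)/(2·18) ≡ 6/5. 5⁻¹ ≡ 25 (mod 31), so λ ≡ 6·25 ≡ 26.
  x = λ² - 9 - 9 = 676 - 18 ≡ 7; y = λ·(9 - 7) - 18 ≡ 3. → (7, 3)
3G: (7, 3) + (9, 18). λ = (18 - 3)/(9 - 7) ≡ 15/2 mod 31. 2⁻¹ ≡ 16 (mod 31), so λ ≡ 23.
  x = λ² - 7 - 9 = 529 - 16 ≡ 17; y = λ·(7 - 17) - 3 ≡ 15. → (17, 15)
3G = (17, 15).
Next 2H:
Repeated addition: build up to 2H.
2H: tangent at (4, 10): λ = (3·4² + 11)/(2·10) ≡ 28/20. 20⁻¹ ≡ 14 (mod 31), so λ ≡ 28·14 ≡ 20.
  x = λ² - 4 - 4 = 400 - 8 ≡ 20; y = λ·(4 - 20) - 10 ≡ 11. → (20, 11)
2H = (20, 11).
Finally 3G + 2H:
(17, 15) + (20, 11). λ = (11 - 15)/(20 - 17) ≡ 27/3 mod 31. 3⁻¹ ≡ 21 (mod 31) since 3·21 = 63 ≡ 1, so λ ≡ 9.
  x = λ² - 17 - 20 = 81 - 37 ≡ 13; y = λ·(17 - 13) - 15 ≡ 21. → (13, 21)

(13, 21)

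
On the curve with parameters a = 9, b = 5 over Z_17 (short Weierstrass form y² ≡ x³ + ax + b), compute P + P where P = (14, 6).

tangent at (14, 6): λ = (3·14² + 9)/(2·6) ≡ 2/12. 12⁻¹ ≡ 10 (mod 17) since 12·10 = 120 ≡ 1, so λ ≡ 2·10 ≡ 3.
  x = λ² - 14 - 14 = 9 - 28 ≡ 15; y = λ·(14 - 15) - 6 ≡ 8. → (15, 8)

(15, 8)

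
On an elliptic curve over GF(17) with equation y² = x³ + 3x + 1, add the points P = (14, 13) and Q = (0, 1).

(2, 7)

(14, 13) + (0, 1). λ = (1 - 13)/(0 - 14) ≡ 5/3 mod 17. 3⁻¹ ≡ 6 (mod 17), so λ ≡ 13.
  x = λ² - 14 - 0 = 169 - 14 ≡ 2; y = λ·(14 - 2) - 13 ≡ 7. → (2, 7)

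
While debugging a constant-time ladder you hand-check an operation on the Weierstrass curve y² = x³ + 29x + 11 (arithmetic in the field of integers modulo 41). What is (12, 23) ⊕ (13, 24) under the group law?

(12, 23) + (13, 24). λ = (24 - 23)/(13 - 12) ≡ 1/1 mod 41. 1⁻¹ ≡ 1 (mod 41) since 1·1 = 1 ≡ 1, so λ ≡ 1.
  x = λ² - 12 - 13 = 1 - 25 ≡ 17; y = λ·(12 - 17) - 23 ≡ 13. → (17, 13)

(17, 13)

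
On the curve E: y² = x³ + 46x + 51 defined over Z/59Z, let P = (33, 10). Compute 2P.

tangent at (33, 10): λ = (3·33² + 46)/(2·10) ≡ 9/20. 20⁻¹ ≡ 3 (mod 59), so λ ≡ 9·3 ≡ 27.
  x = λ² - 33 - 33 = 729 - 66 ≡ 14; y = λ·(33 - 14) - 10 ≡ 31. → (14, 31)

(14, 31)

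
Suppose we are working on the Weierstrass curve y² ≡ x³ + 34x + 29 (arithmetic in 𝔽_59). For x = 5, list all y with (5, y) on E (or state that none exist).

18, 41

x³ + 34x + 29 = 324 ≡ 29 (mod 59).
Square roots of 29 mod 59: 18 and 41 (since 18² = 324 ≡ 29).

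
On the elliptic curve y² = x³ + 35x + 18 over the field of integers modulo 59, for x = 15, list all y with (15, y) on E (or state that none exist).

x³ + 35x + 18 = 3918 ≡ 24 (mod 59).
24 is a non-residue mod 59; no y exists.

none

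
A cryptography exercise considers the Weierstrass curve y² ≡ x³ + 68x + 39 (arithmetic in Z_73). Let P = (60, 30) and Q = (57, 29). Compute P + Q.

(21, 56)

(60, 30) + (57, 29). λ = (29 - 30)/(57 - 60) ≡ 72/70 mod 73. 70⁻¹ ≡ 24 (mod 73), so λ ≡ 49.
  x = λ² - 60 - 57 = 2401 - 117 ≡ 21; y = λ·(60 - 21) - 30 ≡ 56. → (21, 56)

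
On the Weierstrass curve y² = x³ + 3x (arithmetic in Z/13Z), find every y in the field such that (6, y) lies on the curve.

0

x³ + 3x + 0 = 234 ≡ 0 (mod 13).
Only y = 0 satisfies y² ≡ 0.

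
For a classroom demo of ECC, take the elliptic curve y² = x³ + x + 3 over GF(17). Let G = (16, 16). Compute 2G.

(6, 15)

tangent at (16, 16): λ = (3·16² + 1)/(2·16) ≡ 4/15. 15⁻¹ ≡ 8 (mod 17), so λ ≡ 4·8 ≡ 15.
  x = λ² - 16 - 16 = 225 - 32 ≡ 6; y = λ·(16 - 6) - 16 ≡ 15. → (6, 15)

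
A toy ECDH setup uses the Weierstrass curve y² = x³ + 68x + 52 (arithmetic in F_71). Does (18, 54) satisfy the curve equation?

y² = 54² ≡ 5; x³ + 68x + 52 = 7108 ≡ 8 (mod 71). 5 ≠ 8.

no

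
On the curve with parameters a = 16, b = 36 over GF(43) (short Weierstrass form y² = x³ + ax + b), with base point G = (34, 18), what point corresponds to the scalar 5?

Repeated addition: build up to 5G.
2G: tangent at (34, 18): λ = (3·34² + 16)/(2·18) ≡ 1/36. 36⁻¹ ≡ 6 (mod 43) since 36·6 = 216 ≡ 1, so λ ≡ 1·6 ≡ 6.
  x = λ² - 34 - 34 = 36 - 68 ≡ 11; y = λ·(34 - 11) - 18 ≡ 34. → (11, 34)
3G: (11, 34) + (34, 18). λ = (18 - 34)/(34 - 11) ≡ 27/23 mod 43. 23⁻¹ ≡ 15 (mod 43) since 23·15 = 345 ≡ 1, so λ ≡ 18.
  x = λ² - 11 - 34 = 324 - 45 ≡ 21; y = λ·(11 - 21) - 34 ≡ 1. → (21, 1)
4G: (21, 1) + (34, 18). λ = (18 - 1)/(34 - 21) ≡ 17/13 mod 43. 13⁻¹ ≡ 10 (mod 43), so λ ≡ 41.
  x = λ² - 21 - 34 = 1681 - 55 ≡ 35; y = λ·(21 - 35) - 1 ≡ 27. → (35, 27)
5G: (35, 27) + (34, 18). λ = (18 - 27)/(34 - 35) ≡ 34/42 mod 43. 42⁻¹ ≡ 42 (mod 43) since 42·42 = 1764 ≡ 1, so λ ≡ 9.
  x = λ² - 35 - 34 = 81 - 69 ≡ 12; y = λ·(35 - 12) - 27 ≡ 8. → (12, 8)

(12, 8)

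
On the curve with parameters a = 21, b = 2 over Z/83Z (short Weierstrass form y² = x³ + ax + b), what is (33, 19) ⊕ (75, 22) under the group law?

(33, 19) + (75, 22). λ = (22 - 19)/(75 - 33) ≡ 3/42 mod 83. 42⁻¹ ≡ 2 (mod 83) since 42·2 = 84 ≡ 1, so λ ≡ 6.
  x = λ² - 33 - 75 = 36 - 108 ≡ 11; y = λ·(33 - 11) - 19 ≡ 30. → (11, 30)

(11, 30)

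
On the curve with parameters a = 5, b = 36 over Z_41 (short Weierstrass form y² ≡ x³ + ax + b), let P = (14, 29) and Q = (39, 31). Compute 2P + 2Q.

First 2P:
Repeated addition: build up to 2P.
2P: tangent at (14, 29): λ = (3·14² + 5)/(2·29) ≡ 19/17. 17⁻¹ ≡ 29 (mod 41) since 17·29 = 493 ≡ 1, so λ ≡ 19·29 ≡ 18.
  x = λ² - 14 - 14 = 324 - 28 ≡ 9; y = λ·(14 - 9) - 29 ≡ 20. → (9, 20)
2P = (9, 20).
Next 2Q:
Repeated addition: build up to 2Q.
2Q: tangent at (39, 31): λ = (3·39² + 5)/(2·31) ≡ 17/21. 21⁻¹ ≡ 2 (mod 41), so λ ≡ 17·2 ≡ 34.
  x = λ² - 39 - 39 = 1156 - 78 ≡ 12; y = λ·(39 - 12) - 31 ≡ 26. → (12, 26)
2Q = (12, 26).
Finally 2P + 2Q:
(9, 20) + (12, 26). λ = (26 - 20)/(12 - 9) ≡ 6/3 mod 41. 3⁻¹ ≡ 14 (mod 41), so λ ≡ 2.
  x = λ² - 9 - 12 = 4 - 21 ≡ 24; y = λ·(9 - 24) - 20 ≡ 32. → (24, 32)

(24, 32)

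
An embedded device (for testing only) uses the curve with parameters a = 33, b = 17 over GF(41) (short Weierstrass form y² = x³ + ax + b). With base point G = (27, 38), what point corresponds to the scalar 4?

Double-and-add on 4 = (100)₂. Start with G = (27, 38) for the leading 1-bit.
double: tangent at (27, 38): λ = (3·27² + 33)/(2·38) ≡ 6/35. 35⁻¹ ≡ 34 (mod 41) since 35·34 = 1190 ≡ 1, so λ ≡ 6·34 ≡ 40.
  x = λ² - 27 - 27 = 1600 - 54 ≡ 29; y = λ·(27 - 29) - 38 ≡ 5. → (29, 5)
double: tangent at (29, 5): λ = (3·29² + 33)/(2·5) ≡ 14/10. 10⁻¹ ≡ 37 (mod 41), so λ ≡ 14·37 ≡ 26.
  x = λ² - 29 - 29 = 676 - 58 ≡ 3; y = λ·(29 - 3) - 5 ≡ 15. → (3, 15)

(3, 15)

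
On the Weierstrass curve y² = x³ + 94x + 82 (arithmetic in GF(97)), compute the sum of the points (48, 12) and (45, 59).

(77, 22)

(48, 12) + (45, 59). λ = (59 - 12)/(45 - 48) ≡ 47/94 mod 97. 94⁻¹ ≡ 32 (mod 97), so λ ≡ 49.
  x = λ² - 48 - 45 = 2401 - 93 ≡ 77; y = λ·(48 - 77) - 12 ≡ 22. → (77, 22)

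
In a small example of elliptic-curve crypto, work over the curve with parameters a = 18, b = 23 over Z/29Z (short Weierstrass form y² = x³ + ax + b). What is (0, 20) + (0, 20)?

tangent at (0, 20): λ = (3·0² + 18)/(2·20) ≡ 18/11. 11⁻¹ ≡ 8 (mod 29) since 11·8 = 88 ≡ 1, so λ ≡ 18·8 ≡ 28.
  x = λ² - 0 - 0 = 784 - 0 ≡ 1; y = λ·(0 - 1) - 20 ≡ 10. → (1, 10)

(1, 10)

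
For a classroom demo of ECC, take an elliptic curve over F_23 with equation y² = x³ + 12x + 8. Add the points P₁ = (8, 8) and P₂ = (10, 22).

(8, 15)

(8, 8) + (10, 22). λ = (22 - 8)/(10 - 8) ≡ 14/2 mod 23. 2⁻¹ ≡ 12 (mod 23), so λ ≡ 7.
  x = λ² - 8 - 10 = 49 - 18 ≡ 8; y = λ·(8 - 8) - 8 ≡ 15. → (8, 15)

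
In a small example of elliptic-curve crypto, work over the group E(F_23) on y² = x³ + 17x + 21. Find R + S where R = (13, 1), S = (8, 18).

(20, 9)

(13, 1) + (8, 18). λ = (18 - 1)/(8 - 13) ≡ 17/18 mod 23. 18⁻¹ ≡ 9 (mod 23), so λ ≡ 15.
  x = λ² - 13 - 8 = 225 - 21 ≡ 20; y = λ·(13 - 20) - 1 ≡ 9. → (20, 9)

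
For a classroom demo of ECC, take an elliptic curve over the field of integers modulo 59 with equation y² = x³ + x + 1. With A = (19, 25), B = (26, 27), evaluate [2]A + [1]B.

(11, 24)

First 2A:
Repeated addition: build up to 2A.
2A: tangent at (19, 25): λ = (3·19² + 1)/(2·25) ≡ 22/50. 50⁻¹ ≡ 13 (mod 59), so λ ≡ 22·13 ≡ 50.
  x = λ² - 19 - 19 = 2500 - 38 ≡ 43; y = λ·(19 - 43) - 25 ≡ 14. → (43, 14)
2A = (43, 14).
Finally 2A + B:
(43, 14) + (26, 27). λ = (27 - 14)/(26 - 43) ≡ 13/42 mod 59. 42⁻¹ ≡ 52 (mod 59), so λ ≡ 27.
  x = λ² - 43 - 26 = 729 - 69 ≡ 11; y = λ·(43 - 11) - 14 ≡ 24. → (11, 24)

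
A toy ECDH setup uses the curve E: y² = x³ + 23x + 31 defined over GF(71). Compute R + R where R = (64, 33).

tangent at (64, 33): λ = (3·64² + 23)/(2·33) ≡ 28/66. 66⁻¹ ≡ 14 (mod 71), so λ ≡ 28·14 ≡ 37.
  x = λ² - 64 - 64 = 1369 - 128 ≡ 34; y = λ·(64 - 34) - 33 ≡ 12. → (34, 12)

(34, 12)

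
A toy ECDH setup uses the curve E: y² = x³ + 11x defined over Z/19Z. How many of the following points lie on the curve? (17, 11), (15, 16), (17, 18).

0

(17, 11): 11² ≡ 7, rhs ≡ 8 → off.
(15, 16): 16² ≡ 9, rhs ≡ 6 → off.
(17, 18): 18² ≡ 1, rhs ≡ 8 → off.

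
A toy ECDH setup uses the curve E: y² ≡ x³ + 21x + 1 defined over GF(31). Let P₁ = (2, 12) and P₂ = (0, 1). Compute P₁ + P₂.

(2, 12) + (0, 1). λ = (1 - 12)/(0 - 2) ≡ 20/29 mod 31. 29⁻¹ ≡ 15 (mod 31) since 29·15 = 435 ≡ 1, so λ ≡ 21.
  x = λ² - 2 - 0 = 441 - 2 ≡ 5; y = λ·(2 - 5) - 12 ≡ 18. → (5, 18)

(5, 18)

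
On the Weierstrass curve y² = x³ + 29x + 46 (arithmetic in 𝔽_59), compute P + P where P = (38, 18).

tangent at (38, 18): λ = (3·38² + 29)/(2·18) ≡ 54/36. 36⁻¹ ≡ 41 (mod 59) since 36·41 = 1476 ≡ 1, so λ ≡ 54·41 ≡ 31.
  x = λ² - 38 - 38 = 961 - 76 ≡ 0; y = λ·(38 - 0) - 18 ≡ 39. → (0, 39)

(0, 39)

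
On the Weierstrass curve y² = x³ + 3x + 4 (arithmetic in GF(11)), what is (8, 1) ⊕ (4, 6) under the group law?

(8, 1) + (4, 6). λ = (6 - 1)/(4 - 8) ≡ 5/7 mod 11. 7⁻¹ ≡ 8 (mod 11), so λ ≡ 7.
  x = λ² - 8 - 4 = 49 - 12 ≡ 4; y = λ·(8 - 4) - 1 ≡ 5. → (4, 5)

(4, 5)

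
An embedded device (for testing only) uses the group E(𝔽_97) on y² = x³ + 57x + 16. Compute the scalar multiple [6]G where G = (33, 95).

(86, 17)

Double-and-add on 6 = (110)₂. Start with G = (33, 95) for the leading 1-bit.
double: tangent at (33, 95): λ = (3·33² + 57)/(2·95) ≡ 26/93. 93⁻¹ ≡ 24 (mod 97), so λ ≡ 26·24 ≡ 42.
  x = λ² - 33 - 33 = 1764 - 66 ≡ 49; y = λ·(33 - 49) - 95 ≡ 9. → (49, 9)
add G: (49, 9) + (33, 95). λ = (95 - 9)/(33 - 49) ≡ 86/81 mod 97. 81⁻¹ ≡ 6 (mod 97) since 81·6 = 486 ≡ 1, so λ ≡ 31.
  x = λ² - 49 - 33 = 961 - 82 ≡ 6; y = λ·(49 - 6) - 9 ≡ 63. → (6, 63)
double: tangent at (6, 63): λ = (3·6² + 57)/(2·63) ≡ 68/29. 29⁻¹ ≡ 87 (mod 97), so λ ≡ 68·87 ≡ 96.
  x = λ² - 6 - 6 = 9216 - 12 ≡ 86; y = λ·(6 - 86) - 63 ≡ 17. → (86, 17)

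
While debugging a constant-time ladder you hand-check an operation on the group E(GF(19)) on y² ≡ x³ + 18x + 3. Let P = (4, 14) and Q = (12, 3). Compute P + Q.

(4, 14) + (12, 3). λ = (3 - 14)/(12 - 4) ≡ 8/8 mod 19. 8⁻¹ ≡ 12 (mod 19), so λ ≡ 1.
  x = λ² - 4 - 12 = 1 - 16 ≡ 4; y = λ·(4 - 4) - 14 ≡ 5. → (4, 5)

(4, 5)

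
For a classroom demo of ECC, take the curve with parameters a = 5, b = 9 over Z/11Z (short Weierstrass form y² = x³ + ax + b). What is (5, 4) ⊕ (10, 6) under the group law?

(5, 4) + (10, 6). λ = (6 - 4)/(10 - 5) ≡ 2/5 mod 11. 5⁻¹ ≡ 9 (mod 11), so λ ≡ 7.
  x = λ² - 5 - 10 = 49 - 15 ≡ 1; y = λ·(5 - 1) - 4 ≡ 2. → (1, 2)

(1, 2)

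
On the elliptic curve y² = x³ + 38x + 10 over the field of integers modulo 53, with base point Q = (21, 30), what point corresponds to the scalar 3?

Repeated addition: build up to 3Q.
2Q: tangent at (21, 30): λ = (3·21² + 38)/(2·30) ≡ 36/7. 7⁻¹ ≡ 38 (mod 53) since 7·38 = 266 ≡ 1, so λ ≡ 36·38 ≡ 43.
  x = λ² - 21 - 21 = 1849 - 42 ≡ 5; y = λ·(21 - 5) - 30 ≡ 22. → (5, 22)
3Q: (5, 22) + (21, 30). λ = (30 - 22)/(21 - 5) ≡ 8/16 mod 53. 16⁻¹ ≡ 10 (mod 53), so λ ≡ 27.
  x = λ² - 5 - 21 = 729 - 26 ≡ 14; y = λ·(5 - 14) - 22 ≡ 0. → (14, 0)

(14, 0)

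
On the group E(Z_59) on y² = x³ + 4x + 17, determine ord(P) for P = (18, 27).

2P: tangent at (18, 27): λ = (3·18² + 4)/(2·27) ≡ 32/54. 54⁻¹ ≡ 47 (mod 59), so λ ≡ 32·47 ≡ 29.
  x = λ² - 18 - 18 = 841 - 36 ≡ 38; y = λ·(18 - 38) - 27 ≡ 42. → (38, 42)
3P: (38, 42) + (18, 27). λ = (27 - 42)/(18 - 38) ≡ 44/39 mod 59. 39⁻¹ ≡ 56 (mod 59) since 39·56 = 2184 ≡ 1, so λ ≡ 45.
  x = λ² - 38 - 18 = 2025 - 56 ≡ 22; y = λ·(38 - 22) - 42 ≡ 29. → (22, 29)
4P: (22, 29) + (18, 27). λ = (27 - 29)/(18 - 22) ≡ 57/55 mod 59. 55⁻¹ ≡ 44 (mod 59), so λ ≡ 30.
  x = λ² - 22 - 18 = 900 - 40 ≡ 34; y = λ·(22 - 34) - 29 ≡ 24. → (34, 24)
5P: (34, 24) + (18, 27). λ = (27 - 24)/(18 - 34) ≡ 3/43 mod 59. 43⁻¹ ≡ 11 (mod 59), so λ ≡ 33.
  x = λ² - 34 - 18 = 1089 - 52 ≡ 34; y = λ·(34 - 34) - 24 ≡ 35. → (34, 35)
6P: (34, 35) + (18, 27). λ = (27 - 35)/(18 - 34) ≡ 51/43 mod 59. 43⁻¹ ≡ 11 (mod 59) since 43·11 = 473 ≡ 1, so λ ≡ 30.
  x = λ² - 34 - 18 = 900 - 52 ≡ 22; y = λ·(34 - 22) - 35 ≡ 30. → (22, 30)
7P: (22, 30) + (18, 27). λ = (27 - 30)/(18 - 22) ≡ 56/55 mod 59. 55⁻¹ ≡ 44 (mod 59) since 55·44 = 2420 ≡ 1, so λ ≡ 45.
  x = λ² - 22 - 18 = 2025 - 40 ≡ 38; y = λ·(22 - 38) - 30 ≡ 17. → (38, 17)
8P: (38, 17) + (18, 27). λ = (27 - 17)/(18 - 38) ≡ 10/39 mod 59. 39⁻¹ ≡ 56 (mod 59), so λ ≡ 29.
  x = λ² - 38 - 18 = 841 - 56 ≡ 18; y = λ·(38 - 18) - 17 ≡ 32. → (18, 32)
9P: (18, 32) + (18, 27): same x and y₁ ≡ -y₂, so the sum is O.
9P = O, so the order is 9.

9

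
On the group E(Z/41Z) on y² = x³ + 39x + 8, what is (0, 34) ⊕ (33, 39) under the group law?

(18, 8)

(0, 34) + (33, 39). λ = (39 - 34)/(33 - 0) ≡ 5/33 mod 41. 33⁻¹ ≡ 5 (mod 41), so λ ≡ 25.
  x = λ² - 0 - 33 = 625 - 33 ≡ 18; y = λ·(0 - 18) - 34 ≡ 8. → (18, 8)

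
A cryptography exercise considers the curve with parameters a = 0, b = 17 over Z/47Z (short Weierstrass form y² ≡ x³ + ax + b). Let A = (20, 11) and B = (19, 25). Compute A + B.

(16, 27)

(20, 11) + (19, 25). λ = (25 - 11)/(19 - 20) ≡ 14/46 mod 47. 46⁻¹ ≡ 46 (mod 47), so λ ≡ 33.
  x = λ² - 20 - 19 = 1089 - 39 ≡ 16; y = λ·(20 - 16) - 11 ≡ 27. → (16, 27)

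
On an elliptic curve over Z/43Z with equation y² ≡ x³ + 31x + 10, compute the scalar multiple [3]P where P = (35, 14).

Repeated addition: build up to 3P.
2P: tangent at (35, 14): λ = (3·35² + 31)/(2·14) ≡ 8/28. 28⁻¹ ≡ 20 (mod 43) since 28·20 = 560 ≡ 1, so λ ≡ 8·20 ≡ 31.
  x = λ² - 35 - 35 = 961 - 70 ≡ 31; y = λ·(35 - 31) - 14 ≡ 24. → (31, 24)
3P: (31, 24) + (35, 14). λ = (14 - 24)/(35 - 31) ≡ 33/4 mod 43. 4⁻¹ ≡ 11 (mod 43), so λ ≡ 19.
  x = λ² - 31 - 35 = 361 - 66 ≡ 37; y = λ·(31 - 37) - 24 ≡ 34. → (37, 34)

(37, 34)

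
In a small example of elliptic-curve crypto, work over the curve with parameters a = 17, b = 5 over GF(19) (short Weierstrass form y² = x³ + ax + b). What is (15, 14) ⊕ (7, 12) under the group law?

(15, 14) + (7, 12). λ = (12 - 14)/(7 - 15) ≡ 17/11 mod 19. 11⁻¹ ≡ 7 (mod 19), so λ ≡ 5.
  x = λ² - 15 - 7 = 25 - 22 ≡ 3; y = λ·(15 - 3) - 14 ≡ 8. → (3, 8)

(3, 8)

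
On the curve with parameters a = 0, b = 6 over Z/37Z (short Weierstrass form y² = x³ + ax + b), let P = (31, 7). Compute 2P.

tangent at (31, 7): λ = (3·31² + 0)/(2·7) ≡ 34/14. 14⁻¹ ≡ 8 (mod 37) since 14·8 = 112 ≡ 1, so λ ≡ 34·8 ≡ 13.
  x = λ² - 31 - 31 = 169 - 62 ≡ 33; y = λ·(31 - 33) - 7 ≡ 4. → (33, 4)

(33, 4)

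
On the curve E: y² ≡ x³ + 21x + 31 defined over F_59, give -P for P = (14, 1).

-(14, 1) = (14, -1 mod 59) = (14, 58).

(14, 58)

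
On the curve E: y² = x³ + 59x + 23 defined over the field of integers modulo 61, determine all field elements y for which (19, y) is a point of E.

16, 45

x³ + 59x + 23 = 8003 ≡ 12 (mod 61).
Square roots of 12 mod 61: 16 and 45 (since 16² = 256 ≡ 12).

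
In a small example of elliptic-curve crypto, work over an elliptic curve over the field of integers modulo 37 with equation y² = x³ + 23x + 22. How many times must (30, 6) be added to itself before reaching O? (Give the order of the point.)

5

2P: tangent at (30, 6): λ = (3·30² + 23)/(2·6) ≡ 22/12. 12⁻¹ ≡ 34 (mod 37), so λ ≡ 22·34 ≡ 8.
  x = λ² - 30 - 30 = 64 - 60 ≡ 4; y = λ·(30 - 4) - 6 ≡ 17. → (4, 17)
3P: (4, 17) + (30, 6). λ = (6 - 17)/(30 - 4) ≡ 26/26 mod 37. 26⁻¹ ≡ 10 (mod 37), so λ ≡ 1.
  x = λ² - 4 - 30 = 1 - 34 ≡ 4; y = λ·(4 - 4) - 17 ≡ 20. → (4, 20)
4P: (4, 20) + (30, 6). λ = (6 - 20)/(30 - 4) ≡ 23/26 mod 37. 26⁻¹ ≡ 10 (mod 37) since 26·10 = 260 ≡ 1, so λ ≡ 8.
  x = λ² - 4 - 30 = 64 - 34 ≡ 30; y = λ·(4 - 30) - 20 ≡ 31. → (30, 31)
5P: (30, 31) + (30, 6): same x and y₁ ≡ -y₂, so the sum is O.
5P = O, so the order is 5.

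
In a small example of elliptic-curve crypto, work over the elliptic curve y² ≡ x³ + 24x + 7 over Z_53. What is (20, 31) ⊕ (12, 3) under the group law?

(20, 31) + (12, 3). λ = (3 - 31)/(12 - 20) ≡ 25/45 mod 53. 45⁻¹ ≡ 33 (mod 53) since 45·33 = 1485 ≡ 1, so λ ≡ 30.
  x = λ² - 20 - 12 = 900 - 32 ≡ 20; y = λ·(20 - 20) - 31 ≡ 22. → (20, 22)

(20, 22)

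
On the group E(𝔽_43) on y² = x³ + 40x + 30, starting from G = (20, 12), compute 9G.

Repeated addition: build up to 9G.
2G: tangent at (20, 12): λ = (3·20² + 40)/(2·12) ≡ 36/24. 24⁻¹ ≡ 9 (mod 43), so λ ≡ 36·9 ≡ 23.
  x = λ² - 20 - 20 = 529 - 40 ≡ 16; y = λ·(20 - 16) - 12 ≡ 37. → (16, 37)
3G: (16, 37) + (20, 12). λ = (12 - 37)/(20 - 16) ≡ 18/4 mod 43. 4⁻¹ ≡ 11 (mod 43) since 4·11 = 44 ≡ 1, so λ ≡ 26.
  x = λ² - 16 - 20 = 676 - 36 ≡ 38; y = λ·(16 - 38) - 37 ≡ 36. → (38, 36)
4G: (38, 36) + (20, 12). λ = (12 - 36)/(20 - 38) ≡ 19/25 mod 43. 25⁻¹ ≡ 31 (mod 43), so λ ≡ 30.
  x = λ² - 38 - 20 = 900 - 58 ≡ 25; y = λ·(38 - 25) - 36 ≡ 10. → (25, 10)
5G: (25, 10) + (20, 12). λ = (12 - 10)/(20 - 25) ≡ 2/38 mod 43. 38⁻¹ ≡ 17 (mod 43) since 38·17 = 646 ≡ 1, so λ ≡ 34.
  x = λ² - 25 - 20 = 1156 - 45 ≡ 36; y = λ·(25 - 36) - 10 ≡ 3. → (36, 3)
6G: (36, 3) + (20, 12). λ = (12 - 3)/(20 - 36) ≡ 9/27 mod 43. 27⁻¹ ≡ 8 (mod 43), so λ ≡ 29.
  x = λ² - 36 - 20 = 841 - 56 ≡ 11; y = λ·(36 - 11) - 3 ≡ 34. → (11, 34)
7G: (11, 34) + (20, 12). λ = (12 - 34)/(20 - 11) ≡ 21/9 mod 43. 9⁻¹ ≡ 24 (mod 43) since 9·24 = 216 ≡ 1, so λ ≡ 31.
  x = λ² - 11 - 20 = 961 - 31 ≡ 27; y = λ·(11 - 27) - 34 ≡ 29. → (27, 29)
8G: (27, 29) + (20, 12). λ = (12 - 29)/(20 - 27) ≡ 26/36 mod 43. 36⁻¹ ≡ 6 (mod 43), so λ ≡ 27.
  x = λ² - 27 - 20 = 729 - 47 ≡ 37; y = λ·(27 - 37) - 29 ≡ 2. → (37, 2)
9G: (37, 2) + (20, 12). λ = (12 - 2)/(20 - 37) ≡ 10/26 mod 43. 26⁻¹ ≡ 5 (mod 43) since 26·5 = 130 ≡ 1, so λ ≡ 7.
  x = λ² - 37 - 20 = 49 - 57 ≡ 35; y = λ·(37 - 35) - 2 ≡ 12. → (35, 12)

(35, 12)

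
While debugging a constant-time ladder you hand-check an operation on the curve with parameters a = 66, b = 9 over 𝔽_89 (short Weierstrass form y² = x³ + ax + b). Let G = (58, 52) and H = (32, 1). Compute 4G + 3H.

(20, 42)

First 4G:
Double-and-add on 4 = (100)₂. Start with G = (58, 52) for the leading 1-bit.
double: tangent at (58, 52): λ = (3·58² + 66)/(2·52) ≡ 12/15. 15⁻¹ ≡ 6 (mod 89) since 15·6 = 90 ≡ 1, so λ ≡ 12·6 ≡ 72.
  x = λ² - 58 - 58 = 5184 - 116 ≡ 84; y = λ·(58 - 84) - 52 ≡ 34. → (84, 34)
double: tangent at (84, 34): λ = (3·84² + 66)/(2·34) ≡ 52/68. 68⁻¹ ≡ 72 (mod 89) since 68·72 = 4896 ≡ 1, so λ ≡ 52·72 ≡ 6.
  x = λ² - 84 - 84 = 36 - 168 ≡ 46; y = λ·(84 - 46) - 34 ≡ 16. → (46, 16)
4G = (46, 16).
Next 3H:
Repeated addition: build up to 3H.
2H: tangent at (32, 1): λ = (3·32² + 66)/(2·1) ≡ 23/2. 2⁻¹ ≡ 45 (mod 89) since 2·45 = 90 ≡ 1, so λ ≡ 23·45 ≡ 56.
  x = λ² - 32 - 32 = 3136 - 64 ≡ 46; y = λ·(32 - 46) - 1 ≡ 16. → (46, 16)
3H: (46, 16) + (32, 1). λ = (1 - 16)/(32 - 46) ≡ 74/75 mod 89. 75⁻¹ ≡ 19 (mod 89) since 75·19 = 1425 ≡ 1, so λ ≡ 71.
  x = λ² - 46 - 32 = 5041 - 78 ≡ 68; y = λ·(46 - 68) - 16 ≡ 24. → (68, 24)
3H = (68, 24).
Finally 4G + 3H:
(46, 16) + (68, 24). λ = (24 - 16)/(68 - 46) ≡ 8/22 mod 89. 22⁻¹ ≡ 85 (mod 89), so λ ≡ 57.
  x = λ² - 46 - 68 = 3249 - 114 ≡ 20; y = λ·(46 - 20) - 16 ≡ 42. → (20, 42)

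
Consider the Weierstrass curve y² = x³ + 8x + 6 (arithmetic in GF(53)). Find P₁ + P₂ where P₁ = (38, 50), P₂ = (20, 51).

(38, 50) + (20, 51). λ = (51 - 50)/(20 - 38) ≡ 1/35 mod 53. 35⁻¹ ≡ 50 (mod 53), so λ ≡ 50.
  x = λ² - 38 - 20 = 2500 - 58 ≡ 4; y = λ·(38 - 4) - 50 ≡ 7. → (4, 7)

(4, 7)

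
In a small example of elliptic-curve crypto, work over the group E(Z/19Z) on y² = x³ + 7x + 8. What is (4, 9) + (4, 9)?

tangent at (4, 9): λ = (3·4² + 7)/(2·9) ≡ 17/18. 18⁻¹ ≡ 18 (mod 19), so λ ≡ 17·18 ≡ 2.
  x = λ² - 4 - 4 = 4 - 8 ≡ 15; y = λ·(4 - 15) - 9 ≡ 7. → (15, 7)

(15, 7)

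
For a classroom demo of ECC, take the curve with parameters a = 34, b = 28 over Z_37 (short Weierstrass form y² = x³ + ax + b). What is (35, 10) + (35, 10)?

(3, 34)

tangent at (35, 10): λ = (3·35² + 34)/(2·10) ≡ 9/20. 20⁻¹ ≡ 13 (mod 37), so λ ≡ 9·13 ≡ 6.
  x = λ² - 35 - 35 = 36 - 70 ≡ 3; y = λ·(35 - 3) - 10 ≡ 34. → (3, 34)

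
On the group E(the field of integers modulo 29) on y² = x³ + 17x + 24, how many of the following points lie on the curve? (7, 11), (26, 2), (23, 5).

2

(7, 11): 11² ≡ 5, rhs ≡ 22 → off.
(26, 2): 2² ≡ 4, rhs ≡ 4 → on.
(23, 5): 5² ≡ 25, rhs ≡ 25 → on.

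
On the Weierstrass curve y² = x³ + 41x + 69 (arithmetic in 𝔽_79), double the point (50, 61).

(59, 27)

tangent at (50, 61): λ = (3·50² + 41)/(2·61) ≡ 36/43. 43⁻¹ ≡ 68 (mod 79), so λ ≡ 36·68 ≡ 78.
  x = λ² - 50 - 50 = 6084 - 100 ≡ 59; y = λ·(50 - 59) - 61 ≡ 27. → (59, 27)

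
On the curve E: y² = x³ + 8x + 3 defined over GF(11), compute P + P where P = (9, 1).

tangent at (9, 1): λ = (3·9² + 8)/(2·1) ≡ 9/2. 2⁻¹ ≡ 6 (mod 11), so λ ≡ 9·6 ≡ 10.
  x = λ² - 9 - 9 = 100 - 18 ≡ 5; y = λ·(9 - 5) - 1 ≡ 6. → (5, 6)

(5, 6)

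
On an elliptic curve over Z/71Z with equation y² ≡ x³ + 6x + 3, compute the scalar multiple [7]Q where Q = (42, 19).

Repeated addition: build up to 7Q.
2Q: tangent at (42, 19): λ = (3·42² + 6)/(2·19) ≡ 44/38. 38⁻¹ ≡ 43 (mod 71), so λ ≡ 44·43 ≡ 46.
  x = λ² - 42 - 42 = 2116 - 84 ≡ 44; y = λ·(42 - 44) - 19 ≡ 31. → (44, 31)
3Q: (44, 31) + (42, 19). λ = (19 - 31)/(42 - 44) ≡ 59/69 mod 71. 69⁻¹ ≡ 35 (mod 71) since 69·35 = 2415 ≡ 1, so λ ≡ 6.
  x = λ² - 44 - 42 = 36 - 86 ≡ 21; y = λ·(44 - 21) - 31 ≡ 36. → (21, 36)
4Q: (21, 36) + (42, 19). λ = (19 - 36)/(42 - 21) ≡ 54/21 mod 71. 21⁻¹ ≡ 44 (mod 71) since 21·44 = 924 ≡ 1, so λ ≡ 33.
  x = λ² - 21 - 42 = 1089 - 63 ≡ 32; y = λ·(21 - 32) - 36 ≡ 27. → (32, 27)
5Q: (32, 27) + (42, 19). λ = (19 - 27)/(42 - 32) ≡ 63/10 mod 71. 10⁻¹ ≡ 64 (mod 71), so λ ≡ 56.
  x = λ² - 32 - 42 = 3136 - 74 ≡ 9; y = λ·(32 - 9) - 27 ≡ 54. → (9, 54)
6Q: (9, 54) + (42, 19). λ = (19 - 54)/(42 - 9) ≡ 36/33 mod 71. 33⁻¹ ≡ 28 (mod 71) since 33·28 = 924 ≡ 1, so λ ≡ 14.
  x = λ² - 9 - 42 = 196 - 51 ≡ 3; y = λ·(9 - 3) - 54 ≡ 30. → (3, 30)
7Q: (3, 30) + (42, 19). λ = (19 - 30)/(42 - 3) ≡ 60/39 mod 71. 39⁻¹ ≡ 51 (mod 71) since 39·51 = 1989 ≡ 1, so λ ≡ 7.
  x = λ² - 3 - 42 = 49 - 45 ≡ 4; y = λ·(3 - 4) - 30 ≡ 34. → (4, 34)

(4, 34)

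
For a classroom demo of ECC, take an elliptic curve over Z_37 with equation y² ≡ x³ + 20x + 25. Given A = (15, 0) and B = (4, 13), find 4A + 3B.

(26, 19)

First 4A:
Double-and-add on 4 = (100)₂. Start with A = (15, 0) for the leading 1-bit.
double: (15, 0) + (15, 0): same x and y₁ ≡ -y₂, so the sum is ∞.
double: ∞ + ∞ = ∞ (identity).
4A = ∞.
Next 3B:
Repeated addition: build up to 3B.
2B: tangent at (4, 13): λ = (3·4² + 20)/(2·13) ≡ 31/26. 26⁻¹ ≡ 10 (mod 37) since 26·10 = 260 ≡ 1, so λ ≡ 31·10 ≡ 14.
  x = λ² - 4 - 4 = 196 - 8 ≡ 3; y = λ·(4 - 3) - 13 ≡ 1. → (3, 1)
3B: (3, 1) + (4, 13). λ = (13 - 1)/(4 - 3) ≡ 12/1 mod 37. 1⁻¹ ≡ 1 (mod 37), so λ ≡ 12.
  x = λ² - 3 - 4 = 144 - 7 ≡ 26; y = λ·(3 - 26) - 1 ≡ 19. → (26, 19)
3B = (26, 19).
Finally 4A + 3B:
∞ + (26, 19) = (26, 19) (identity).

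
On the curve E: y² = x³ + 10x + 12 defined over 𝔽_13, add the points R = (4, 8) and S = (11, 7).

(4, 8) + (11, 7). λ = (7 - 8)/(11 - 4) ≡ 12/7 mod 13. 7⁻¹ ≡ 2 (mod 13) since 7·2 = 14 ≡ 1, so λ ≡ 11.
  x = λ² - 4 - 11 = 121 - 15 ≡ 2; y = λ·(4 - 2) - 8 ≡ 1. → (2, 1)

(2, 1)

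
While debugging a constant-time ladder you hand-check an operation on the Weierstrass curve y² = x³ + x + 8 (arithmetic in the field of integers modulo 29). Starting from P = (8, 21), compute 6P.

(22, 8)

Double-and-add on 6 = (110)₂. Start with P = (8, 21) for the leading 1-bit.
double: tangent at (8, 21): λ = (3·8² + 1)/(2·21) ≡ 19/13. 13⁻¹ ≡ 9 (mod 29), so λ ≡ 19·9 ≡ 26.
  x = λ² - 8 - 8 = 676 - 16 ≡ 22; y = λ·(8 - 22) - 21 ≡ 21. → (22, 21)
add P: (22, 21) + (8, 21). λ = (21 - 21)/(8 - 22) ≡ 0/15 mod 29. 15⁻¹ ≡ 2 (mod 29), so λ ≡ 0.
  x = λ² - 22 - 8 = 0 - 30 ≡ 28; y = λ·(22 - 28) - 21 ≡ 8. → (28, 8)
double: tangent at (28, 8): λ = (3·28² + 1)/(2·8) ≡ 4/16. 16⁻¹ ≡ 20 (mod 29) since 16·20 = 320 ≡ 1, so λ ≡ 4·20 ≡ 22.
  x = λ² - 28 - 28 = 484 - 56 ≡ 22; y = λ·(28 - 22) - 8 ≡ 8. → (22, 8)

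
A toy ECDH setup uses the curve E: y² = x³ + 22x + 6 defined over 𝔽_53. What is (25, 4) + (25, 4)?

(14, 14)

tangent at (25, 4): λ = (3·25² + 22)/(2·4) ≡ 42/8. 8⁻¹ ≡ 20 (mod 53), so λ ≡ 42·20 ≡ 45.
  x = λ² - 25 - 25 = 2025 - 50 ≡ 14; y = λ·(25 - 14) - 4 ≡ 14. → (14, 14)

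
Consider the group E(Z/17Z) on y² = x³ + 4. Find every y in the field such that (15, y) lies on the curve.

x³ + 0x + 4 = 3379 ≡ 13 (mod 17).
Square roots of 13 mod 17: 8 and 9 (since 8² = 64 ≡ 13).

8, 9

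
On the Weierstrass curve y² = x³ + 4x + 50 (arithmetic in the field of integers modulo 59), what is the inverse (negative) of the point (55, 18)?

(55, 41)

-(55, 18) = (55, -18 mod 59) = (55, 41).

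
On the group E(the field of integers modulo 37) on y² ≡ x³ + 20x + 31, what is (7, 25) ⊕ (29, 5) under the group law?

(11, 19)

(7, 25) + (29, 5). λ = (5 - 25)/(29 - 7) ≡ 17/22 mod 37. 22⁻¹ ≡ 32 (mod 37) since 22·32 = 704 ≡ 1, so λ ≡ 26.
  x = λ² - 7 - 29 = 676 - 36 ≡ 11; y = λ·(7 - 11) - 25 ≡ 19. → (11, 19)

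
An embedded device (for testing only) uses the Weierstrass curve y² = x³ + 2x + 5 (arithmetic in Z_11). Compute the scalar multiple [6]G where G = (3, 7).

Repeated addition: build up to 6G.
2G: tangent at (3, 7): λ = (3·3² + 2)/(2·7) ≡ 7/3. 3⁻¹ ≡ 4 (mod 11), so λ ≡ 7·4 ≡ 6.
  x = λ² - 3 - 3 = 36 - 6 ≡ 8; y = λ·(3 - 8) - 7 ≡ 7. → (8, 7)
3G: (8, 7) + (3, 7). λ = (7 - 7)/(3 - 8) ≡ 0/6 mod 11. 6⁻¹ ≡ 2 (mod 11), so λ ≡ 0.
  x = λ² - 8 - 3 = 0 - 11 ≡ 0; y = λ·(8 - 0) - 7 ≡ 4. → (0, 4)
4G: (0, 4) + (3, 7). λ = (7 - 4)/(3 - 0) ≡ 3/3 mod 11. 3⁻¹ ≡ 4 (mod 11) since 3·4 = 12 ≡ 1, so λ ≡ 1.
  x = λ² - 0 - 3 = 1 - 3 ≡ 9; y = λ·(0 - 9) - 4 ≡ 9. → (9, 9)
5G: (9, 9) + (3, 7). λ = (7 - 9)/(3 - 9) ≡ 9/5 mod 11. 5⁻¹ ≡ 9 (mod 11), so λ ≡ 4.
  x = λ² - 9 - 3 = 16 - 12 ≡ 4; y = λ·(9 - 4) - 9 ≡ 0. → (4, 0)
6G: (4, 0) + (3, 7). λ = (7 - 0)/(3 - 4) ≡ 7/10 mod 11. 10⁻¹ ≡ 10 (mod 11) since 10·10 = 100 ≡ 1, so λ ≡ 4.
  x = λ² - 4 - 3 = 16 - 7 ≡ 9; y = λ·(4 - 9) - 0 ≡ 2. → (9, 2)

(9, 2)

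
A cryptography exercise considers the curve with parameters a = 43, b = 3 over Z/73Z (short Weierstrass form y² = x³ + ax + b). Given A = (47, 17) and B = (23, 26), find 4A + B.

First 4A:
Double-and-add on 4 = (100)₂. Start with A = (47, 17) for the leading 1-bit.
double: tangent at (47, 17): λ = (3·47² + 43)/(2·17) ≡ 27/34. 34⁻¹ ≡ 58 (mod 73) since 34·58 = 1972 ≡ 1, so λ ≡ 27·58 ≡ 33.
  x = λ² - 47 - 47 = 1089 - 94 ≡ 46; y = λ·(47 - 46) - 17 ≡ 16. → (46, 16)
double: tangent at (46, 16): λ = (3·46² + 43)/(2·16) ≡ 40/32. 32⁻¹ ≡ 16 (mod 73) since 32·16 = 512 ≡ 1, so λ ≡ 40·16 ≡ 56.
  x = λ² - 46 - 46 = 3136 - 92 ≡ 51; y = λ·(46 - 51) - 16 ≡ 69. → (51, 69)
4A = (51, 69).
Finally 4A + B:
(51, 69) + (23, 26). λ = (26 - 69)/(23 - 51) ≡ 30/45 mod 73. 45⁻¹ ≡ 13 (mod 73) since 45·13 = 585 ≡ 1, so λ ≡ 25.
  x = λ² - 51 - 23 = 625 - 74 ≡ 40; y = λ·(51 - 40) - 69 ≡ 60. → (40, 60)

(40, 60)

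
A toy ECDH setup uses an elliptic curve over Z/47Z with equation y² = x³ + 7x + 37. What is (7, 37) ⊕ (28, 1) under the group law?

(37, 1)

(7, 37) + (28, 1). λ = (1 - 37)/(28 - 7) ≡ 11/21 mod 47. 21⁻¹ ≡ 9 (mod 47) since 21·9 = 189 ≡ 1, so λ ≡ 5.
  x = λ² - 7 - 28 = 25 - 35 ≡ 37; y = λ·(7 - 37) - 37 ≡ 1. → (37, 1)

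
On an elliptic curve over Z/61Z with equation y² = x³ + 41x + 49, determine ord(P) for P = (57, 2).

2P: tangent at (57, 2): λ = (3·57² + 41)/(2·2) ≡ 28/4. 4⁻¹ ≡ 46 (mod 61), so λ ≡ 28·46 ≡ 7.
  x = λ² - 57 - 57 = 49 - 114 ≡ 57; y = λ·(57 - 57) - 2 ≡ 59. → (57, 59)
3P: (57, 59) + (57, 2): same x and y₁ ≡ -y₂, so the sum is 𝒪.
3P = 𝒪, so the order is 3.

3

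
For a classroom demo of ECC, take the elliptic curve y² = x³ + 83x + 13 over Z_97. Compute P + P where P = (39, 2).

tangent at (39, 2): λ = (3·39² + 83)/(2·2) ≡ 87/4. 4⁻¹ ≡ 73 (mod 97) since 4·73 = 292 ≡ 1, so λ ≡ 87·73 ≡ 46.
  x = λ² - 39 - 39 = 2116 - 78 ≡ 1; y = λ·(39 - 1) - 2 ≡ 0. → (1, 0)

(1, 0)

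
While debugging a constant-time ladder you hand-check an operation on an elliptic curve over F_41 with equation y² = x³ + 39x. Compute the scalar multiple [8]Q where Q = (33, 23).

(8, 39)

Double-and-add on 8 = (1000)₂. Start with Q = (33, 23) for the leading 1-bit.
double: tangent at (33, 23): λ = (3·33² + 39)/(2·23) ≡ 26/5. 5⁻¹ ≡ 33 (mod 41) since 5·33 = 165 ≡ 1, so λ ≡ 26·33 ≡ 38.
  x = λ² - 33 - 33 = 1444 - 66 ≡ 25; y = λ·(33 - 25) - 23 ≡ 35. → (25, 35)
double: tangent at (25, 35): λ = (3·25² + 39)/(2·35) ≡ 28/29. 29⁻¹ ≡ 17 (mod 41), so λ ≡ 28·17 ≡ 25.
  x = λ² - 25 - 25 = 625 - 50 ≡ 1; y = λ·(25 - 1) - 35 ≡ 32. → (1, 32)
double: tangent at (1, 32): λ = (3·1² + 39)/(2·32) ≡ 1/23. 23⁻¹ ≡ 25 (mod 41), so λ ≡ 1·25 ≡ 25.
  x = λ² - 1 - 1 = 625 - 2 ≡ 8; y = λ·(1 - 8) - 32 ≡ 39. → (8, 39)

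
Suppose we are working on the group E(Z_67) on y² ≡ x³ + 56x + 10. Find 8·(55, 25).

(38, 44)

Write P = (55, 25).
Double-and-add on 8 = (1000)₂. Start with P = (55, 25) for the leading 1-bit.
double: tangent at (55, 25): λ = (3·55² + 56)/(2·25) ≡ 19/50. 50⁻¹ ≡ 63 (mod 67), so λ ≡ 19·63 ≡ 58.
  x = λ² - 55 - 55 = 3364 - 110 ≡ 38; y = λ·(55 - 38) - 25 ≡ 23. → (38, 23)
double: tangent at (38, 23): λ = (3·38² + 56)/(2·23) ≡ 33/46. 46⁻¹ ≡ 51 (mod 67) since 46·51 = 2346 ≡ 1, so λ ≡ 33·51 ≡ 8.
  x = λ² - 38 - 38 = 64 - 76 ≡ 55; y = λ·(38 - 55) - 23 ≡ 42. → (55, 42)
double: tangent at (55, 42): λ = (3·55² + 56)/(2·42) ≡ 19/17. 17⁻¹ ≡ 4 (mod 67), so λ ≡ 19·4 ≡ 9.
  x = λ² - 55 - 55 = 81 - 110 ≡ 38; y = λ·(55 - 38) - 42 ≡ 44. → (38, 44)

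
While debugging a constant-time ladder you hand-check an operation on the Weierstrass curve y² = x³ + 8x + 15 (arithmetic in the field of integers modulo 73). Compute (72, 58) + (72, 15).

O

The two points share x = 72 and their y-coordinates satisfy 58 + 15 ≡ 0 (mod 73), so they are inverses. Their sum is O.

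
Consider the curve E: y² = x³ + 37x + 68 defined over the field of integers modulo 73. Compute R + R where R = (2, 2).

tangent at (2, 2): λ = (3·2² + 37)/(2·2) ≡ 49/4. 4⁻¹ ≡ 55 (mod 73), so λ ≡ 49·55 ≡ 67.
  x = λ² - 2 - 2 = 4489 - 4 ≡ 32; y = λ·(2 - 32) - 2 ≡ 32. → (32, 32)

(32, 32)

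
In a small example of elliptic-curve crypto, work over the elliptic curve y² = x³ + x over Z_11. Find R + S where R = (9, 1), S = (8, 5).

(10, 3)

(9, 1) + (8, 5). λ = (5 - 1)/(8 - 9) ≡ 4/10 mod 11. 10⁻¹ ≡ 10 (mod 11) since 10·10 = 100 ≡ 1, so λ ≡ 7.
  x = λ² - 9 - 8 = 49 - 17 ≡ 10; y = λ·(9 - 10) - 1 ≡ 3. → (10, 3)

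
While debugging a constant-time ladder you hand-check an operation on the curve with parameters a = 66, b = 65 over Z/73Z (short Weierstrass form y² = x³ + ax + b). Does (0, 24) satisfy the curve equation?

yes

y² = 24² ≡ 65; x³ + 66x + 65 = 65 ≡ 65 (mod 73). 65 = 65.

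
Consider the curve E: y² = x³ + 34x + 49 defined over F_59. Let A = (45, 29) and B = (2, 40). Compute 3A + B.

(34, 25)

First 3A:
Repeated addition: build up to 3A.
2A: tangent at (45, 29): λ = (3·45² + 34)/(2·29) ≡ 32/58. 58⁻¹ ≡ 58 (mod 59), so λ ≡ 32·58 ≡ 27.
  x = λ² - 45 - 45 = 729 - 90 ≡ 49; y = λ·(45 - 49) - 29 ≡ 40. → (49, 40)
3A: (49, 40) + (45, 29). λ = (29 - 40)/(45 - 49) ≡ 48/55 mod 59. 55⁻¹ ≡ 44 (mod 59), so λ ≡ 47.
  x = λ² - 49 - 45 = 2209 - 94 ≡ 50; y = λ·(49 - 50) - 40 ≡ 31. → (50, 31)
3A = (50, 31).
Finally 3A + B:
(50, 31) + (2, 40). λ = (40 - 31)/(2 - 50) ≡ 9/11 mod 59. 11⁻¹ ≡ 43 (mod 59), so λ ≡ 33.
  x = λ² - 50 - 2 = 1089 - 52 ≡ 34; y = λ·(50 - 34) - 31 ≡ 25. → (34, 25)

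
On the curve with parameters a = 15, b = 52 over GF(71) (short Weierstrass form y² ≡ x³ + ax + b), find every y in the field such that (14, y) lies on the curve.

33, 38

x³ + 15x + 52 = 3006 ≡ 24 (mod 71).
Square roots of 24 mod 71: 33 and 38 (since 33² = 1089 ≡ 24).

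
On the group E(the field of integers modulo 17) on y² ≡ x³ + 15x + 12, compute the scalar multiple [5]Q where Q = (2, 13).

Double-and-add on 5 = (101)₂. Start with Q = (2, 13) for the leading 1-bit.
double: tangent at (2, 13): λ = (3·2² + 15)/(2·13) ≡ 10/9. 9⁻¹ ≡ 2 (mod 17) since 9·2 = 18 ≡ 1, so λ ≡ 10·2 ≡ 3.
  x = λ² - 2 - 2 = 9 - 4 ≡ 5; y = λ·(2 - 5) - 13 ≡ 12. → (5, 12)
double: tangent at (5, 12): λ = (3·5² + 15)/(2·12) ≡ 5/7. 7⁻¹ ≡ 5 (mod 17), so λ ≡ 5·5 ≡ 8.
  x = λ² - 5 - 5 = 64 - 10 ≡ 3; y = λ·(5 - 3) - 12 ≡ 4. → (3, 4)
add Q: (3, 4) + (2, 13). λ = (13 - 4)/(2 - 3) ≡ 9/16 mod 17. 16⁻¹ ≡ 16 (mod 17), so λ ≡ 8.
  x = λ² - 3 - 2 = 64 - 5 ≡ 8; y = λ·(3 - 8) - 4 ≡ 7. → (8, 7)

(8, 7)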